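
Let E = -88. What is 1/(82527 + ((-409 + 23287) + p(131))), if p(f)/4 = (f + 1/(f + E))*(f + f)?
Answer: 43/10436847 ≈ 4.1200e-6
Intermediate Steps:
p(f) = 8*f*(f + 1/(-88 + f)) (p(f) = 4*((f + 1/(f - 88))*(f + f)) = 4*((f + 1/(-88 + f))*(2*f)) = 4*(2*f*(f + 1/(-88 + f))) = 8*f*(f + 1/(-88 + f)))
1/(82527 + ((-409 + 23287) + p(131))) = 1/(82527 + ((-409 + 23287) + 8*131*(1 + 131**2 - 88*131)/(-88 + 131))) = 1/(82527 + (22878 + 8*131*(1 + 17161 - 11528)/43)) = 1/(82527 + (22878 + 8*131*(1/43)*5634)) = 1/(82527 + (22878 + 5904432/43)) = 1/(82527 + 6888186/43) = 1/(10436847/43) = 43/10436847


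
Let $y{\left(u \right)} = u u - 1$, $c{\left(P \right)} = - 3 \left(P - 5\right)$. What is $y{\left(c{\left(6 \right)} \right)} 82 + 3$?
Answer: $659$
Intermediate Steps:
$c{\left(P \right)} = 15 - 3 P$ ($c{\left(P \right)} = - 3 \left(-5 + P\right) = 15 - 3 P$)
$y{\left(u \right)} = -1 + u^{2}$ ($y{\left(u \right)} = u^{2} - 1 = -1 + u^{2}$)
$y{\left(c{\left(6 \right)} \right)} 82 + 3 = \left(-1 + \left(15 - 18\right)^{2}\right) 82 + 3 = \left(-1 + \left(-3\right)^{2}\right) 82 + 3 = \left(-1 + 9\right) 82 + 3 = 8 \cdot 82 + 3 = 656 + 3 = 659$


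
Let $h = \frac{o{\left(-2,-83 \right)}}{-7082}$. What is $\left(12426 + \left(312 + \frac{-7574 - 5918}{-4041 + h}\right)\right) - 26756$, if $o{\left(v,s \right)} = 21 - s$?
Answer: $- \frac{200539053022}{14309233} \approx -14015.0$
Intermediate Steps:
$h = - \frac{52}{3541}$ ($h = \frac{21 - -83}{-7082} = \left(21 + 83\right) \left(- \frac{1}{7082}\right) = 104 \left(- \frac{1}{7082}\right) = - \frac{52}{3541} \approx -0.014685$)
$\left(12426 + \left(312 + \frac{-7574 - 5918}{-4041 + h}\right)\right) - 26756 = \left(12426 + \left(312 + \frac{-7574 - 5918}{-4041 - \frac{52}{3541}}\right)\right) - 26756 = \left(12426 + \left(312 - \frac{13492}{- \frac{14309233}{3541}}\right)\right) - 26756 = \left(12426 + \left(312 - - \frac{47775172}{14309233}\right)\right) - 26756 = \left(12426 + \left(312 + \frac{47775172}{14309233}\right)\right) - 26756 = \left(12426 + \frac{4512255868}{14309233}\right) - 26756 = \frac{182318785126}{14309233} - 26756 = - \frac{200539053022}{14309233}$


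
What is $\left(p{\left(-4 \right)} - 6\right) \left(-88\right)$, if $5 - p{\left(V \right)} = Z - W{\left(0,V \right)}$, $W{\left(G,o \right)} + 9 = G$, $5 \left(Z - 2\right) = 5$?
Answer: $1144$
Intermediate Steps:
$Z = 3$ ($Z = 2 + \frac{1}{5} \cdot 5 = 2 + 1 = 3$)
$W{\left(G,o \right)} = -9 + G$
$p{\left(V \right)} = -7$ ($p{\left(V \right)} = 5 - \left(3 - \left(-9 + 0\right)\right) = 5 - \left(3 - -9\right) = 5 - \left(3 + 9\right) = 5 - 12 = -7$)
$\left(p{\left(-4 \right)} - 6\right) \left(-88\right) = \left(-7 - 6\right) \left(-88\right) = \left(-13\right) \left(-88\right) = 1144$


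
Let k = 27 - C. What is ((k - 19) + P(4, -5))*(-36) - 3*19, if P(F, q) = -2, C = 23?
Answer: 555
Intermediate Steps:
k = 4 (k = 27 - 1*23 = 27 - 23 = 4)
((k - 19) + P(4, -5))*(-36) - 3*19 = ((4 - 19) - 2)*(-36) - 3*19 = (-15 - 2)*(-36) - 57 = -17*(-36) - 57 = 612 - 57 = 555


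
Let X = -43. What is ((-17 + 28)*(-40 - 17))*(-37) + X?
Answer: 23156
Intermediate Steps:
((-17 + 28)*(-40 - 17))*(-37) + X = ((-17 + 28)*(-40 - 17))*(-37) - 43 = (11*(-57))*(-37) - 43 = -627*(-37) - 43 = 23199 - 43 = 23156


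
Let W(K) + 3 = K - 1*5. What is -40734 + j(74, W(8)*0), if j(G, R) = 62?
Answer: -40672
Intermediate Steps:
W(K) = -8 + K (W(K) = -3 + (K - 1*5) = -3 + (K - 5) = -3 + (-5 + K) = -8 + K)
-40734 + j(74, W(8)*0) = -40734 + 62 = -40672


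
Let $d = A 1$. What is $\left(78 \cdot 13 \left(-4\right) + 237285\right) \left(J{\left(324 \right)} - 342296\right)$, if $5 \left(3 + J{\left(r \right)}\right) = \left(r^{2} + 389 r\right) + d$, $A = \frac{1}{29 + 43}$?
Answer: $- \frac{1657399518565}{24} \approx -6.9058 \cdot 10^{10}$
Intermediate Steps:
$A = \frac{1}{72} \approx 0.013889$
$d = \frac{1}{72}$ ($d = \frac{1}{72} \cdot 1 = \frac{1}{72} \approx 0.013889$)
$J{\left(r \right)} = - \frac{1079}{360} + \frac{r^{2}}{5} + \frac{389 r}{5}$ ($J{\left(r \right)} = -3 + \frac{\left(r^{2} + 389 r\right) + \frac{1}{72}}{5} = -3 + \frac{\frac{1}{72} + r^{2} + 389 r}{5} = -3 + \left(\frac{1}{360} + \frac{r^{2}}{5} + \frac{389 r}{5}\right) = - \frac{1079}{360} + \frac{r^{2}}{5} + \frac{389 r}{5}$)
$\left(78 \cdot 13 \left(-4\right) + 237285\right) \left(J{\left(324 \right)} - 342296\right) = \left(78 \cdot 13 \left(-4\right) + 237285\right) \left(\left(- \frac{1079}{360} + \frac{324^{2}}{5} + \frac{389}{5} \cdot 324\right) - 342296\right) = \left(1014 \left(-4\right) + 237285\right) \left(\left(- \frac{1079}{360} + \frac{1}{5} \cdot 104976 + \frac{126036}{5}\right) - 342296\right) = \left(-4056 + 237285\right) \left(\left(- \frac{1079}{360} + \frac{104976}{5} + \frac{126036}{5}\right) - 342296\right) = 233229 \left(\frac{3326357}{72} - 342296\right) = 233229 \left(- \frac{21318955}{72}\right) = - \frac{1657399518565}{24}$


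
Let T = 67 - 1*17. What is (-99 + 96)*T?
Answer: -150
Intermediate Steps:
T = 50 (T = 67 - 17 = 50)
(-99 + 96)*T = (-99 + 96)*50 = -3*50 = -150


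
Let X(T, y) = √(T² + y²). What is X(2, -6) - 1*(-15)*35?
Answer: 525 + 2*√10 ≈ 531.32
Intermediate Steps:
X(2, -6) - 1*(-15)*35 = √(2² + (-6)²) - 1*(-15)*35 = √(4 + 36) + 15*35 = √40 + 525 = 2*√10 + 525 = 525 + 2*√10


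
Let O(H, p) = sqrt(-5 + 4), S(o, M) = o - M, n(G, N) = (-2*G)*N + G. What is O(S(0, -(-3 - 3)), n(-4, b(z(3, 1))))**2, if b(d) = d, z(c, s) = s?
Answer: -1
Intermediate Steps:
n(G, N) = G - 2*G*N (n(G, N) = -2*G*N + G = G - 2*G*N)
O(H, p) = I (O(H, p) = sqrt(-1) = I)
O(S(0, -(-3 - 3)), n(-4, b(z(3, 1))))**2 = I**2 = -1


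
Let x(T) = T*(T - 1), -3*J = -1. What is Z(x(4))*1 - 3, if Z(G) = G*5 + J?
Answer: 172/3 ≈ 57.333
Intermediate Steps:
J = 1/3 (J = -1/3*(-1) = 1/3 ≈ 0.33333)
x(T) = T*(-1 + T)
Z(G) = 1/3 + 5*G (Z(G) = G*5 + 1/3 = 5*G + 1/3 = 1/3 + 5*G)
Z(x(4))*1 - 3 = (1/3 + 5*(4*(-1 + 4)))*1 - 3 = (1/3 + 5*(4*3))*1 - 3 = (1/3 + 5*12)*1 - 3 = (1/3 + 60)*1 - 3 = (181/3)*1 - 3 = 181/3 - 3 = 172/3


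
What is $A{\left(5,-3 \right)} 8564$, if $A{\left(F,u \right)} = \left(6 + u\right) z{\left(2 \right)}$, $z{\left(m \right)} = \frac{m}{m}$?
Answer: $25692$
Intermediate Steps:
$z{\left(m \right)} = 1$
$A{\left(F,u \right)} = 6 + u$ ($A{\left(F,u \right)} = \left(6 + u\right) 1 = 6 + u$)
$A{\left(5,-3 \right)} 8564 = \left(6 - 3\right) 8564 = 3 \cdot 8564 = 25692$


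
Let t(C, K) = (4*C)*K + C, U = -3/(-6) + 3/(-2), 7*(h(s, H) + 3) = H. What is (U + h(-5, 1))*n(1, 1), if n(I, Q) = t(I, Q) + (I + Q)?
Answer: -27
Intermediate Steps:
h(s, H) = -3 + H/7
U = -1 (U = -3*(-1/6) + 3*(-1/2) = 1/2 - 3/2 = -1)
t(C, K) = C + 4*C*K (t(C, K) = 4*C*K + C = C + 4*C*K)
n(I, Q) = I + Q + I*(1 + 4*Q) (n(I, Q) = I*(1 + 4*Q) + (I + Q) = I + Q + I*(1 + 4*Q))
(U + h(-5, 1))*n(1, 1) = (-1 + (-3 + (1/7)*1))*(1 + 1 + 1*(1 + 4*1)) = (-1 + (-3 + 1/7))*(1 + 1 + 1*(1 + 4)) = (-1 - 20/7)*(1 + 1 + 1*5) = -27*(1 + 1 + 5)/7 = -27/7*7 = -27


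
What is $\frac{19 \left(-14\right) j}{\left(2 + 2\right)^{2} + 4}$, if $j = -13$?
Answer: $\frac{1729}{10} \approx 172.9$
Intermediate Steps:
$\frac{19 \left(-14\right) j}{\left(2 + 2\right)^{2} + 4} = \frac{19 \left(-14\right) \left(-13\right)}{\left(2 + 2\right)^{2} + 4} = \frac{\left(-266\right) \left(-13\right)}{4^{2} + 4} = \frac{1}{16 + 4} \cdot 3458 = \frac{1}{20} \cdot 3458 = \frac{1729}{10}$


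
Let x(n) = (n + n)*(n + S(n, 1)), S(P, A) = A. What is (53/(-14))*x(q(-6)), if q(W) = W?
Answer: -1590/7 ≈ -227.14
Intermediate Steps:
x(n) = 2*n*(1 + n) (x(n) = (n + n)*(n + 1) = (2*n)*(1 + n) = 2*n*(1 + n))
(53/(-14))*x(q(-6)) = (53/(-14))*(2*(-6)*(1 - 6)) = (53*(-1/14))*(2*(-6)*(-5)) = -53/14*60 = -1590/7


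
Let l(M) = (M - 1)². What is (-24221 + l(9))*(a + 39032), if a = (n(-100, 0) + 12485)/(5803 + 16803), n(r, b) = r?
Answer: -21315406702989/22606 ≈ -9.4291e+8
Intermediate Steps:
l(M) = (-1 + M)²
a = 12385/22606 (a = (-100 + 12485)/(5803 + 16803) = 12385/22606 ≈ 0.54786)
(-24221 + l(9))*(a + 39032) = (-24221 + (-1 + 9)²)*(12385/22606 + 39032) = (-24221 + 8²)*(882369777/22606) = (-24221 + 64)*(882369777/22606) = -24157*882369777/22606 = -21315406702989/22606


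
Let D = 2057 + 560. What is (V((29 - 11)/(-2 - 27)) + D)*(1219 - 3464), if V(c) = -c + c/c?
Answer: -170485300/29 ≈ -5.8788e+6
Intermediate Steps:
V(c) = 1 - c (V(c) = -c + 1 = 1 - c)
D = 2617
(V((29 - 11)/(-2 - 27)) + D)*(1219 - 3464) = ((1 - (29 - 11)/(-2 - 27)) + 2617)*(1219 - 3464) = ((1 - 18/(-29)) + 2617)*(-2245) = ((1 - 18*(-1)/29) + 2617)*(-2245) = ((1 - 1*(-18/29)) + 2617)*(-2245) = ((1 + 18/29) + 2617)*(-2245) = (47/29 + 2617)*(-2245) = (75940/29)*(-2245) = -170485300/29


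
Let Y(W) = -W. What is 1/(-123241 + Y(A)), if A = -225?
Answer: -1/123016 ≈ -8.1290e-6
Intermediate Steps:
1/(-123241 + Y(A)) = 1/(-123241 - 1*(-225)) = 1/(-123241 + 225) = 1/(-123016) = -1/123016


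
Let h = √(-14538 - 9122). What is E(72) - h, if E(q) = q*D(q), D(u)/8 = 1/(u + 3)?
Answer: 192/25 - 26*I*√35 ≈ 7.68 - 153.82*I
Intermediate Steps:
D(u) = 8/(3 + u) (D(u) = 8/(u + 3) = 8/(3 + u))
E(q) = 8*q/(3 + q) (E(q) = q*(8/(3 + q)) = 8*q/(3 + q))
h = 26*I*√35 (h = √(-23660) = 26*I*√35 ≈ 153.82*I)
E(72) - h = 8*72/(3 + 72) - 26*I*√35 = 8*72/75 - 26*I*√35 = 8*72*(1/75) - 26*I*√35 = 192/25 - 26*I*√35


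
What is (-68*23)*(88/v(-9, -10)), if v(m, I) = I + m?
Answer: 137632/19 ≈ 7243.8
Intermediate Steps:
(-68*23)*(88/v(-9, -10)) = (-68*23)*(88/(-10 - 9)) = -137632/(-19) = -137632*(-1)/19 = -1564*(-88/19) = 137632/19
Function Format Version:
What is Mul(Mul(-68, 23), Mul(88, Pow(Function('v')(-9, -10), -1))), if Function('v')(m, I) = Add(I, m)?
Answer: Rational(137632, 19) ≈ 7243.8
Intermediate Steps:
Mul(Mul(-68, 23), Mul(88, Pow(Function('v')(-9, -10), -1))) = Mul(Mul(-68, 23), Mul(88, Pow(Add(-10, -9), -1))) = Mul(-1564, Mul(88, Pow(-19, -1))) = Mul(-1564, Mul(88, Rational(-1, 19))) = Mul(-1564, Rational(-88, 19)) = Rational(137632, 19)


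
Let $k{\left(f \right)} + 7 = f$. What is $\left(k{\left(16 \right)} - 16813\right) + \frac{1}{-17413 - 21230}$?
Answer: $- \frac{649356973}{38643} \approx -16804.0$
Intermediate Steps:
$k{\left(f \right)} = -7 + f$
$\left(k{\left(16 \right)} - 16813\right) + \frac{1}{-17413 - 21230} = \left(\left(-7 + 16\right) - 16813\right) + \frac{1}{-17413 - 21230} = \left(9 - 16813\right) + \frac{1}{-38643} = -16804 - \frac{1}{38643} = - \frac{649356973}{38643}$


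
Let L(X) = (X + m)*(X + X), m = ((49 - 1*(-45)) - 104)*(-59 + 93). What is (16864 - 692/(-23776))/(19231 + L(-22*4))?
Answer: 100239789/562058696 ≈ 0.17834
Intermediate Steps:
m = -340 (m = ((49 + 45) - 104)*34 = (94 - 104)*34 = -10*34 = -340)
L(X) = 2*X*(-340 + X) (L(X) = (X - 340)*(X + X) = (-340 + X)*(2*X) = 2*X*(-340 + X))
(16864 - 692/(-23776))/(19231 + L(-22*4)) = (16864 - 692/(-23776))/(19231 + 2*(-22*4)*(-340 - 22*4)) = (16864 - 692*(-1/23776))/(19231 + 2*(-88)*(-340 - 88)) = (16864 + 173/5944)/(19231 + 2*(-88)*(-428)) = 100239789/(5944*(19231 + 75328)) = (100239789/5944)/94559 = (100239789/5944)*(1/94559) = 100239789/562058696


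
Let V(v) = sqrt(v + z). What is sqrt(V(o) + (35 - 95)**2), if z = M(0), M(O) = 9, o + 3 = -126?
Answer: sqrt(3600 + 2*I*sqrt(30)) ≈ 60.0 + 0.09129*I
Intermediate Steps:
o = -129 (o = -3 - 126 = -129)
z = 9
V(v) = sqrt(9 + v) (V(v) = sqrt(v + 9) = sqrt(9 + v))
sqrt(V(o) + (35 - 95)**2) = sqrt(sqrt(9 - 129) + (35 - 95)**2) = sqrt(sqrt(-120) + (-60)**2) = sqrt(2*I*sqrt(30) + 3600) = sqrt(3600 + 2*I*sqrt(30))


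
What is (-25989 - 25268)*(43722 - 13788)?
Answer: -1534327038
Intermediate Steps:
(-25989 - 25268)*(43722 - 13788) = -51257*29934 = -1534327038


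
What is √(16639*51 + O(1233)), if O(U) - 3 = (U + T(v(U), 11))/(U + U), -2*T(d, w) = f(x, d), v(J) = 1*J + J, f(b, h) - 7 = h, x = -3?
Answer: √573380035969/822 ≈ 921.19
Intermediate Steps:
f(b, h) = 7 + h
v(J) = 2*J (v(J) = J + J = 2*J)
T(d, w) = -7/2 - d/2 (T(d, w) = -(7 + d)/2 = -7/2 - d/2)
O(U) = 3 - 7/(4*U) (O(U) = 3 + (U + (-7/2 - U))/(U + U) = 3 + (U + (-7/2 - U))/((2*U)) = 3 - 7/(4*U))
√(16639*51 + O(1233)) = √(16639*51 + (3 - 7/4/1233)) = √(848589 + (3 - 7/4*1/1233)) = √(848589 + (3 - 7/4932)) = √(848589 + 14789/4932) = √(4185255737/4932) = √573380035969/822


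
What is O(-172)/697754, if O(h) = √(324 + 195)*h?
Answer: -86*√519/348877 ≈ -0.0056158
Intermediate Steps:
O(h) = h*√519 (O(h) = √519*h = h*√519)
O(-172)/697754 = -172*√519/697754 = -172*√519*(1/697754) = -86*√519/348877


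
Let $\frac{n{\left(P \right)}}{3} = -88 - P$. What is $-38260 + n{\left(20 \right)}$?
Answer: $-38584$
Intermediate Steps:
$n{\left(P \right)} = -264 - 3 P$ ($n{\left(P \right)} = 3 \left(-88 - P\right) = -264 - 3 P$)
$-38260 + n{\left(20 \right)} = -38260 - 324 = -38584$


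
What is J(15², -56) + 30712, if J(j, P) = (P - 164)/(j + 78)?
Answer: 9305516/303 ≈ 30711.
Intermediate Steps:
J(j, P) = (-164 + P)/(78 + j)
J(15², -56) + 30712 = (-164 - 56)/(78 + 15²) + 30712 = -220/(78 + 225) + 30712 = -220/303 + 30712 = 9305516/303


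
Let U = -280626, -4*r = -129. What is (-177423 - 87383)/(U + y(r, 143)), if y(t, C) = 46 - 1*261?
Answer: 264806/280841 ≈ 0.94290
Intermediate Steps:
r = 129/4 (r = -¼*(-129) = 129/4 ≈ 32.250)
y(t, C) = -215 (y(t, C) = 46 - 261 = -215)
(-177423 - 87383)/(U + y(r, 143)) = (-177423 - 87383)/(-280626 - 215) = -264806/(-280841) = -264806*(-1/280841) = 264806/280841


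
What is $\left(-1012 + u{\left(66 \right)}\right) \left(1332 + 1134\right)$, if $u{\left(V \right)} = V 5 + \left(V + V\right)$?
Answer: $-1356300$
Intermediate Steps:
$u{\left(V \right)} = 7 V$ ($u{\left(V \right)} = 5 V + 2 V = 7 V$)
$\left(-1012 + u{\left(66 \right)}\right) \left(1332 + 1134\right) = \left(-1012 + 7 \cdot 66\right) \left(1332 + 1134\right) = \left(-1012 + 462\right) 2466 = \left(-550\right) 2466 = -1356300$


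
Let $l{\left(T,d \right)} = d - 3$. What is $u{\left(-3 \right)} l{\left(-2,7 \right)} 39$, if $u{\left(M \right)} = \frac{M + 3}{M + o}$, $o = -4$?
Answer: $0$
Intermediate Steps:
$l{\left(T,d \right)} = -3 + d$ ($l{\left(T,d \right)} = d - 3 = -3 + d$)
$u{\left(M \right)} = \frac{3 + M}{-4 + M}$ ($u{\left(M \right)} = \frac{M + 3}{M - 4} = \frac{3 + M}{-4 + M}$)
$u{\left(-3 \right)} l{\left(-2,7 \right)} 39 = \frac{3 - 3}{-4 - 3} \left(-3 + 7\right) 39 = \frac{1}{-7} \cdot 0 \cdot 4 \cdot 39 = \left(- \frac{1}{7}\right) 0 \cdot 4 \cdot 39 = 0 \cdot 4 \cdot 39 = 0 \cdot 39 = 0$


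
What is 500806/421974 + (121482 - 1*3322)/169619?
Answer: 67403330377/35787403953 ≈ 1.8834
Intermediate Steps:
500806/421974 + (121482 - 1*3322)/169619 = 500806*(1/421974) + (121482 - 3322)*(1/169619) = 250403/210987 + 118160*(1/169619) = 250403/210987 + 118160/169619 = 67403330377/35787403953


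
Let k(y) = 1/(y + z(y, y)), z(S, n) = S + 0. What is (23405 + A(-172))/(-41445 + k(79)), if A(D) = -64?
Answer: -3687878/6548309 ≈ -0.56318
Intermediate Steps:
z(S, n) = S
k(y) = 1/(2*y) (k(y) = 1/(y + y) = 1/(2*y))
(23405 + A(-172))/(-41445 + k(79)) = (23405 - 64)/(-41445 + (½)/79) = 23341/(-41445 + (½)*(1/79)) = 23341/(-41445 + 1/158) = 23341/(-6548309/158) = 23341*(-158/6548309) = -3687878/6548309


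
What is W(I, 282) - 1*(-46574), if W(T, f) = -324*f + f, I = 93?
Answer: -44512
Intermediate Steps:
W(T, f) = -323*f
W(I, 282) - 1*(-46574) = -323*282 - 1*(-46574) = -91086 + 46574 = -44512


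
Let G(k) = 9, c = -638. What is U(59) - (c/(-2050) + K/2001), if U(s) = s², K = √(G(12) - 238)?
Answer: 3567706/1025 - I*√229/2001 ≈ 3480.7 - 0.0075626*I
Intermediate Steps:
K = I*√229 (K = √(9 - 238) = √(-229) = I*√229 ≈ 15.133*I)
U(59) - (c/(-2050) + K/2001) = 59² - (-638/(-2050) + (I*√229)/2001) = 3481 - (-638*(-1/2050) + (I*√229)*(1/2001)) = 3481 - (319/1025 + I*√229/2001) = 3481 + (-319/1025 - I*√229/2001) = 3567706/1025 - I*√229/2001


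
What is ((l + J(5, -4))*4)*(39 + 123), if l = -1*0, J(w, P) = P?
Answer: -2592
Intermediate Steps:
l = 0
((l + J(5, -4))*4)*(39 + 123) = ((0 - 4)*4)*(39 + 123) = -4*4*162 = -16*162 = -2592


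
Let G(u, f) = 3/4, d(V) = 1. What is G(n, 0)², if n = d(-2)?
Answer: 9/16 ≈ 0.56250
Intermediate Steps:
n = 1
G(u, f) = ¾ (G(u, f) = 3*(¼) = ¾)
G(n, 0)² = (¾)² = 9/16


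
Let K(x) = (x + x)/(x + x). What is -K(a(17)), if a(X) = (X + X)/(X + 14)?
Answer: -1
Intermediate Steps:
a(X) = 2*X/(14 + X) (a(X) = (2*X)/(14 + X) = 2*X/(14 + X))
K(x) = 1 (K(x) = (2*x)/((2*x)) = (2*x)*(1/(2*x)) = 1)
-K(a(17)) = -1*1 = -1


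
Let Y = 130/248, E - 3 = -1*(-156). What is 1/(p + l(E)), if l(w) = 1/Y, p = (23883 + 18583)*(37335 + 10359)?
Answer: 65/131649271384 ≈ 4.9374e-10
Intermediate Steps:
E = 159 (E = 3 - 1*(-156) = 3 + 156 = 159)
Y = 65/124 (Y = 130*(1/248) = 65/124 ≈ 0.52419)
p = 2025373404 (p = 42466*47694 = 2025373404)
l(w) = 124/65 (l(w) = 1/(65/124) = 124/65)
1/(p + l(E)) = 1/(2025373404 + 124/65) = 1/(131649271384/65) = 65/131649271384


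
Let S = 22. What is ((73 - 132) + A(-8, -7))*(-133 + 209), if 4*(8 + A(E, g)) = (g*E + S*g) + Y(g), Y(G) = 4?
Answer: -6878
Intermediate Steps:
A(E, g) = -7 + 11*g/2 + E*g/4 (A(E, g) = -8 + ((g*E + 22*g) + 4)/4 = -8 + ((E*g + 22*g) + 4)/4 = -8 + ((22*g + E*g) + 4)/4 = -8 + (4 + 22*g + E*g)/4 = -8 + (1 + 11*g/2 + E*g/4) = -7 + 11*g/2 + E*g/4)
((73 - 132) + A(-8, -7))*(-133 + 209) = ((73 - 132) + (-7 + (11/2)*(-7) + (1/4)*(-8)*(-7)))*(-133 + 209) = (-59 + (-7 - 77/2 + 14))*76 = (-59 - 63/2)*76 = -181/2*76 = -6878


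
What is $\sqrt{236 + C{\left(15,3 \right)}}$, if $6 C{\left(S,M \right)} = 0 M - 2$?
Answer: $\frac{\sqrt{2121}}{3} \approx 15.351$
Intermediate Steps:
$C{\left(S,M \right)} = - \frac{1}{3}$ ($C{\left(S,M \right)} = \frac{0 M - 2}{6} = \frac{0 - 2}{6} = \frac{1}{6} \left(-2\right) = - \frac{1}{3}$)
$\sqrt{236 + C{\left(15,3 \right)}} = \sqrt{236 - \frac{1}{3}} = \sqrt{\frac{707}{3}} = \frac{\sqrt{2121}}{3}$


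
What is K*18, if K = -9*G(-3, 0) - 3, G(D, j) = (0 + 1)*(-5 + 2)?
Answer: 432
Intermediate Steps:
G(D, j) = -3 (G(D, j) = 1*(-3) = -3)
K = 24 (K = -9*(-3) - 3 = 27 - 3 = 24)
K*18 = 24*18 = 432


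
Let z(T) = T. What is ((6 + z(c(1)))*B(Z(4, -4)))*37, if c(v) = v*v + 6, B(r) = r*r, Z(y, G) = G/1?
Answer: 7696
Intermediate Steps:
Z(y, G) = G (Z(y, G) = G*1 = G)
B(r) = r**2
c(v) = 6 + v**2 (c(v) = v**2 + 6 = 6 + v**2)
((6 + z(c(1)))*B(Z(4, -4)))*37 = ((6 + (6 + 1**2))*(-4)**2)*37 = ((6 + (6 + 1))*16)*37 = ((6 + 7)*16)*37 = (13*16)*37 = 208*37 = 7696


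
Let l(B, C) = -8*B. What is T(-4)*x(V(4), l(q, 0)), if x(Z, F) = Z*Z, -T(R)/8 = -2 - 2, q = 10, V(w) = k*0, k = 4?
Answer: 0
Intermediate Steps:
V(w) = 0 (V(w) = 4*0 = 0)
T(R) = 32 (T(R) = -8*(-2 - 2) = -8*(-4) = 32)
x(Z, F) = Z²
T(-4)*x(V(4), l(q, 0)) = 32*0² = 32*0 = 0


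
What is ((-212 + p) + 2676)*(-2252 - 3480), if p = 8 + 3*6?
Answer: -14272680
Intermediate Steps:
p = 26 (p = 8 + 18 = 26)
((-212 + p) + 2676)*(-2252 - 3480) = ((-212 + 26) + 2676)*(-2252 - 3480) = (-186 + 2676)*(-5732) = 2490*(-5732) = -14272680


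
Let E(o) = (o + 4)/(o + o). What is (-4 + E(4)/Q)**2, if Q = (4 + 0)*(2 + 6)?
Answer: 16129/1024 ≈ 15.751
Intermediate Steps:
Q = 32 (Q = 4*8 = 32)
E(o) = (4 + o)/(2*o) (E(o) = (4 + o)/((2*o)) = (4 + o)*(1/(2*o)) = (4 + o)/(2*o))
(-4 + E(4)/Q)**2 = (-4 + ((1/2)*(4 + 4)/4)/32)**2 = (-4 + ((1/2)*(1/4)*8)*(1/32))**2 = (-4 + 1*(1/32))**2 = (-4 + 1/32)**2 = (-127/32)**2 = 16129/1024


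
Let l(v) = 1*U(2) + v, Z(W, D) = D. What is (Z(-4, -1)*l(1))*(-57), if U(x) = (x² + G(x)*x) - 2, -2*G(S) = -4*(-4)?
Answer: -741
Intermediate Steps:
G(S) = -8 (G(S) = -(-2)*(-4) = -½*16 = -8)
U(x) = -2 + x² - 8*x (U(x) = (x² - 8*x) - 2 = -2 + x² - 8*x)
l(v) = -14 + v (l(v) = 1*(-2 + 2² - 8*2) + v = 1*(-2 + 4 - 16) + v = 1*(-14) + v = -14 + v)
(Z(-4, -1)*l(1))*(-57) = -(-14 + 1)*(-57) = -1*(-13)*(-57) = 13*(-57) = -741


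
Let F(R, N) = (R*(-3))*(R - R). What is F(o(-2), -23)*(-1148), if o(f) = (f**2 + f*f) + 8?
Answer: 0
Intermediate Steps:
o(f) = 8 + 2*f**2 (o(f) = (f**2 + f**2) + 8 = 2*f**2 + 8 = 8 + 2*f**2)
F(R, N) = 0 (F(R, N) = -3*R*0 = 0)
F(o(-2), -23)*(-1148) = 0*(-1148) = 0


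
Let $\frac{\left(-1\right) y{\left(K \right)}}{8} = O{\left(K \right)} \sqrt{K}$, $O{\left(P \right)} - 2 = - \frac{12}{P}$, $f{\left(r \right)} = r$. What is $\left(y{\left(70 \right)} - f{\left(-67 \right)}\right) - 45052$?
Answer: $-44985 - \frac{512 \sqrt{70}}{35} \approx -45107.0$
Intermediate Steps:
$O{\left(P \right)} = 2 - \frac{12}{P}$
$y{\left(K \right)} = - 8 \sqrt{K} \left(2 - \frac{12}{K}\right)$ ($y{\left(K \right)} = - 8 \left(2 - \frac{12}{K}\right) \sqrt{K} = - 8 \sqrt{K} \left(2 - \frac{12}{K}\right)$)
$\left(y{\left(70 \right)} - f{\left(-67 \right)}\right) - 45052 = \left(\frac{16 \left(6 - 70\right)}{\sqrt{70}} - -67\right) - 45052 = \left(16 \frac{\sqrt{70}}{70} \left(6 - 70\right) + 67\right) - 45052 = \left(16 \frac{\sqrt{70}}{70} \left(-64\right) + 67\right) - 45052 = \left(- \frac{512 \sqrt{70}}{35} + 67\right) - 45052 = \left(67 - \frac{512 \sqrt{70}}{35}\right) - 45052 = -44985 - \frac{512 \sqrt{70}}{35}$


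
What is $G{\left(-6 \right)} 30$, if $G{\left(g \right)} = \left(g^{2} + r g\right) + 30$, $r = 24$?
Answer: $-2340$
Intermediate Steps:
$G{\left(g \right)} = 30 + g^{2} + 24 g$ ($G{\left(g \right)} = \left(g^{2} + 24 g\right) + 30 = 30 + g^{2} + 24 g$)
$G{\left(-6 \right)} 30 = \left(30 + \left(-6\right)^{2} + 24 \left(-6\right)\right) 30 = \left(30 + 36 - 144\right) 30 = \left(-78\right) 30 = -2340$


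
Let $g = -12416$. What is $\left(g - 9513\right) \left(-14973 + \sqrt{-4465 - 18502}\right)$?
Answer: $328342917 - 21929 i \sqrt{22967} \approx 3.2834 \cdot 10^{8} - 3.3233 \cdot 10^{6} i$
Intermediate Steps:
$\left(g - 9513\right) \left(-14973 + \sqrt{-4465 - 18502}\right) = \left(-12416 - 9513\right) \left(-14973 + \sqrt{-4465 - 18502}\right) = - 21929 \left(-14973 + \sqrt{-22967}\right) = - 21929 \left(-14973 + i \sqrt{22967}\right) = 328342917 - 21929 i \sqrt{22967}$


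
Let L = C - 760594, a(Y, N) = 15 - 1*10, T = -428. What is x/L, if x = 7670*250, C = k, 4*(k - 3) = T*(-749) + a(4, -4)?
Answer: -7670000/2721787 ≈ -2.8180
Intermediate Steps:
a(Y, N) = 5 (a(Y, N) = 15 - 10 = 5)
k = 320589/4 (k = 3 + (-428*(-749) + 5)/4 = 3 + (320572 + 5)/4 = 3 + (¼)*320577 = 3 + 320577/4 = 320589/4 ≈ 80147.)
C = 320589/4 ≈ 80147.
x = 1917500
L = -2721787/4 (L = 320589/4 - 760594 = -2721787/4 ≈ -6.8045e+5)
x/L = 1917500/(-2721787/4) = 1917500*(-4/2721787) = -7670000/2721787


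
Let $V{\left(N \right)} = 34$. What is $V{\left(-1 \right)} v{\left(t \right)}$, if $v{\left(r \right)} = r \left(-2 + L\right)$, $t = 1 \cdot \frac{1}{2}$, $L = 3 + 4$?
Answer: $85$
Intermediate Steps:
$L = 7$
$t = \frac{1}{2}$ ($t = 1 \cdot \frac{1}{2} = \frac{1}{2} \approx 0.5$)
$v{\left(r \right)} = 5 r$ ($v{\left(r \right)} = r \left(-2 + 7\right) = r 5 = 5 r$)
$V{\left(-1 \right)} v{\left(t \right)} = 34 \cdot 5 \cdot \frac{1}{2} = 34 \cdot \frac{5}{2} = 85$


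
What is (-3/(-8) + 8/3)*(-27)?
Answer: -657/8 ≈ -82.125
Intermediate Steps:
(-3/(-8) + 8/3)*(-27) = (-3*(-1/8) + 8*(1/3))*(-27) = (3/8 + 8/3)*(-27) = (73/24)*(-27) = -657/8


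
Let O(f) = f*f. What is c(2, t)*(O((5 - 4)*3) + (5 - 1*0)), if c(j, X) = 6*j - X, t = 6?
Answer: 84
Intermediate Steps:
O(f) = f²
c(j, X) = -X + 6*j
c(2, t)*(O((5 - 4)*3) + (5 - 1*0)) = (-1*6 + 6*2)*(((5 - 4)*3)² + (5 - 1*0)) = (-6 + 12)*((1*3)² + (5 + 0)) = 6*(3² + 5) = 6*(9 + 5) = 6*14 = 84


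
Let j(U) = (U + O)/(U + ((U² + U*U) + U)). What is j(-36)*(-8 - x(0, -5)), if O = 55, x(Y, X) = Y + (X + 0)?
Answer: -19/840 ≈ -0.022619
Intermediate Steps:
x(Y, X) = X + Y (x(Y, X) = Y + X = X + Y)
j(U) = (55 + U)/(2*U + 2*U²) (j(U) = (U + 55)/(U + ((U² + U*U) + U)) = (55 + U)/(U + ((U² + U²) + U)) = (55 + U)/(U + (2*U² + U)) = (55 + U)/(U + (U + 2*U²)) = (55 + U)/(2*U + 2*U²))
j(-36)*(-8 - x(0, -5)) = ((½)*(55 - 36)/(-36*(1 - 36)))*(-8 - (-5 + 0)) = ((½)*(-1/36)*19/(-35))*(-8 - 1*(-5)) = ((½)*(-1/36)*(-1/35)*19)*(-8 + 5) = (19/2520)*(-3) = -19/840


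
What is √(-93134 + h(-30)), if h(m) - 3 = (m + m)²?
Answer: I*√89531 ≈ 299.22*I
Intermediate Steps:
h(m) = 3 + 4*m² (h(m) = 3 + (m + m)² = 3 + (2*m)² = 3 + 4*m²)
√(-93134 + h(-30)) = √(-93134 + (3 + 4*(-30)²)) = √(-93134 + (3 + 4*900)) = √(-93134 + (3 + 3600)) = √(-93134 + 3603) = √(-89531) = I*√89531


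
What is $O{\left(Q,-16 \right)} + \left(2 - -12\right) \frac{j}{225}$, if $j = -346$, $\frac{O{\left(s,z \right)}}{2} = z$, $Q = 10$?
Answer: $- \frac{12044}{225} \approx -53.529$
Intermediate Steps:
$O{\left(s,z \right)} = 2 z$
$O{\left(Q,-16 \right)} + \left(2 - -12\right) \frac{j}{225} = 2 \left(-16\right) + \left(2 - -12\right) \left(- \frac{346}{225}\right) = -32 + \left(2 + 12\right) \left(\left(-346\right) \frac{1}{225}\right) = -32 + 14 \left(- \frac{346}{225}\right) = -32 - \frac{4844}{225} = - \frac{12044}{225}$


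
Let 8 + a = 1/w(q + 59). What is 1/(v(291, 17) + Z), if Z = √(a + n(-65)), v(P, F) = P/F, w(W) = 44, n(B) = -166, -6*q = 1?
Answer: 217668/5938259 - 578*I*√84205/5938259 ≈ 0.036655 - 0.028245*I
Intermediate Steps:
q = -⅙ (q = -⅙*1 = -⅙ ≈ -0.16667)
a = -351/44 (a = -8 + 1/44 = -351/44 ≈ -7.9773)
Z = I*√84205/22 (Z = √(-351/44 - 166) = √(-7655/44) = I*√84205/22 ≈ 13.19*I)
1/(v(291, 17) + Z) = 1/(291/17 + I*√84205/22)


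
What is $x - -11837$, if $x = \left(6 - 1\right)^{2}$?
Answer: $11862$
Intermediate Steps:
$x = 25$ ($x = 5^{2} = 25$)
$x - -11837 = 25 - -11837 = 25 + 11837 = 11862$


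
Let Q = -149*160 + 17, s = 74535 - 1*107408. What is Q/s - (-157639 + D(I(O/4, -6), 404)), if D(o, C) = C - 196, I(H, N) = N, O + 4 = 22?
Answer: 5175253086/32873 ≈ 1.5743e+5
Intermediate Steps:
O = 18 (O = -4 + 22 = 18)
D(o, C) = -196 + C
s = -32873 (s = 74535 - 107408 = -32873)
Q = -23823 (Q = -23840 + 17 = -23823)
Q/s - (-157639 + D(I(O/4, -6), 404)) = -23823/(-32873) - (-157639 + (-196 + 404)) = -23823*(-1/32873) - (-157639 + 208) = 23823/32873 - 1*(-157431) = 23823/32873 + 157431 = 5175253086/32873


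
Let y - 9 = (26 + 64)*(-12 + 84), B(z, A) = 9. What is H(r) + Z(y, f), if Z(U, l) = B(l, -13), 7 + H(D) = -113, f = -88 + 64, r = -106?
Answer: -111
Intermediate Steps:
f = -24
y = 6489 (y = 9 + (26 + 64)*(-12 + 84) = 9 + 90*72 = 9 + 6480 = 6489)
H(D) = -120 (H(D) = -7 - 113 = -120)
Z(U, l) = 9
H(r) + Z(y, f) = -120 + 9 = -111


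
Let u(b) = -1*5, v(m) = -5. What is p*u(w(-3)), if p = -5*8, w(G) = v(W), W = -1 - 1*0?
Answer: 200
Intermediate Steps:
W = -1 (W = -1 + 0 = -1)
w(G) = -5
u(b) = -5
p = -40
p*u(w(-3)) = -40*(-5) = 200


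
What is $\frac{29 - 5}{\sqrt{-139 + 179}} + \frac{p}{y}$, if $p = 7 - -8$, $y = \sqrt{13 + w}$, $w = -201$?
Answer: $\frac{6 \sqrt{10}}{5} - \frac{15 i \sqrt{47}}{94} \approx 3.7947 - 1.094 i$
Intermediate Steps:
$y = 2 i \sqrt{47}$ ($y = \sqrt{13 - 201} = \sqrt{-188} = 2 i \sqrt{47} \approx 13.711 i$)
$p = 15$ ($p = 7 + 8 = 15$)
$\frac{29 - 5}{\sqrt{-139 + 179}} + \frac{p}{y} = \frac{29 - 5}{\sqrt{-139 + 179}} + \frac{15}{2 i \sqrt{47}} = \frac{24}{\sqrt{40}} + 15 \left(- \frac{i \sqrt{47}}{94}\right) = \frac{24}{2 \sqrt{10}} - \frac{15 i \sqrt{47}}{94} = 24 \frac{\sqrt{10}}{20} - \frac{15 i \sqrt{47}}{94} = \frac{6 \sqrt{10}}{5} - \frac{15 i \sqrt{47}}{94}$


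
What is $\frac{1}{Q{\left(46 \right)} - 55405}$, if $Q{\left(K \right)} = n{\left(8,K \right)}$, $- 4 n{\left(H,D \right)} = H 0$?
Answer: $- \frac{1}{55405} \approx -1.8049 \cdot 10^{-5}$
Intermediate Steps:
$n{\left(H,D \right)} = 0$ ($n{\left(H,D \right)} = - \frac{H 0}{4} = \left(- \frac{1}{4}\right) 0 = 0$)
$Q{\left(K \right)} = 0$
$\frac{1}{Q{\left(46 \right)} - 55405} = \frac{1}{0 - 55405} = \frac{1}{-55405} = - \frac{1}{55405}$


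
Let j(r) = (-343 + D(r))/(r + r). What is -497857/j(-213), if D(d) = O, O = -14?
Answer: -70695694/119 ≈ -5.9408e+5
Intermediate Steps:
D(d) = -14
j(r) = -357/(2*r) (j(r) = (-343 - 14)/(r + r) = -357*1/(2*r) = -357/(2*r))
-497857/j(-213) = -497857/((-357/2/(-213))) = -497857/((-357/2*(-1/213))) = -497857/119/142 = -497857*142/119 = -70695694/119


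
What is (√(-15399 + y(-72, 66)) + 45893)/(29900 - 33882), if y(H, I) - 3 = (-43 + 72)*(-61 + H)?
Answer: -45893/3982 - I*√19253/3982 ≈ -11.525 - 0.034846*I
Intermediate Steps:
y(H, I) = -1766 + 29*H (y(H, I) = 3 + (-43 + 72)*(-61 + H) = 3 + 29*(-61 + H) = 3 + (-1769 + 29*H) = -1766 + 29*H)
(√(-15399 + y(-72, 66)) + 45893)/(29900 - 33882) = (√(-15399 + (-1766 + 29*(-72))) + 45893)/(29900 - 33882) = (√(-15399 + (-1766 - 2088)) + 45893)/(-3982) = (√(-15399 - 3854) + 45893)*(-1/3982) = (√(-19253) + 45893)*(-1/3982) = (I*√19253 + 45893)*(-1/3982) = (45893 + I*√19253)*(-1/3982) = -45893/3982 - I*√19253/3982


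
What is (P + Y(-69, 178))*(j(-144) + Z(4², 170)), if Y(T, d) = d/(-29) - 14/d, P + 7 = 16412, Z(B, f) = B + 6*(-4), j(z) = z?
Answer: -6433439520/2581 ≈ -2.4926e+6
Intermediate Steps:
Z(B, f) = -24 + B (Z(B, f) = B - 24 = -24 + B)
P = 16405 (P = -7 + 16412 = 16405)
Y(T, d) = -14/d - d/29 (Y(T, d) = d*(-1/29) - 14/d = -d/29 - 14/d = -14/d - d/29)
(P + Y(-69, 178))*(j(-144) + Z(4², 170)) = (16405 + (-14/178 - 1/29*178))*(-144 + (-24 + 4²)) = (16405 + (-14*1/178 - 178/29))*(-144 + (-24 + 16)) = (16405 + (-7/89 - 178/29))*(-144 - 8) = (16405 - 16045/2581)*(-152) = (42325260/2581)*(-152) = -6433439520/2581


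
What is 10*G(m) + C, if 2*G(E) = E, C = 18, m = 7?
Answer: 53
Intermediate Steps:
G(E) = E/2
10*G(m) + C = 10*((½)*7) + 18 = 10*(7/2) + 18 = 35 + 18 = 53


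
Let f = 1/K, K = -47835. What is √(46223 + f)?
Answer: 2*√2937968834815/15945 ≈ 215.00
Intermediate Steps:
f = -1/47835 (f = 1/(-47835) = -1/47835 ≈ -2.0905e-5)
√(46223 + f) = √(46223 - 1/47835) = √(2211077204/47835) = 2*√2937968834815/15945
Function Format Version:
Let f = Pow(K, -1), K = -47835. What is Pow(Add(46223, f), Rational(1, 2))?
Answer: Mul(Rational(2, 15945), Pow(2937968834815, Rational(1, 2))) ≈ 215.00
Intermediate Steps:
f = Rational(-1, 47835) (f = Pow(-47835, -1) = Rational(-1, 47835) ≈ -2.0905e-5)
Pow(Add(46223, f), Rational(1, 2)) = Pow(Add(46223, Rational(-1, 47835)), Rational(1, 2)) = Pow(Rational(2211077204, 47835), Rational(1, 2)) = Mul(Rational(2, 15945), Pow(2937968834815, Rational(1, 2)))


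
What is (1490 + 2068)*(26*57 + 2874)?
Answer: 15498648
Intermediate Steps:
(1490 + 2068)*(26*57 + 2874) = 3558*(1482 + 2874) = 3558*4356 = 15498648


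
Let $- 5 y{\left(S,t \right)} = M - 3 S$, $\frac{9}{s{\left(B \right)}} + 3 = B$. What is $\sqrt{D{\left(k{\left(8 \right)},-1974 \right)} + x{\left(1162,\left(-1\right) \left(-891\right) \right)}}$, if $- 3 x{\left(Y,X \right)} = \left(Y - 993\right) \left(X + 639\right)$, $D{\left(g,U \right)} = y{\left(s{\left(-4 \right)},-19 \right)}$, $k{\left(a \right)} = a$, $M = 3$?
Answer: $\frac{i \sqrt{105584430}}{35} \approx 293.58 i$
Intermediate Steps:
$s{\left(B \right)} = \frac{9}{-3 + B}$
$y{\left(S,t \right)} = - \frac{3}{5} + \frac{3 S}{5}$ ($y{\left(S,t \right)} = - \frac{3 - 3 S}{5} = - \frac{3}{5} + \frac{3 S}{5}$)
$D{\left(g,U \right)} = - \frac{48}{35}$ ($D{\left(g,U \right)} = - \frac{3}{5} + \frac{3 \frac{9}{-3 - 4}}{5} = - \frac{3}{5} + \frac{3 \frac{9}{-7}}{5} = - \frac{3}{5} + \frac{3 \cdot 9 \left(- \frac{1}{7}\right)}{5} = - \frac{3}{5} + \frac{3}{5} \left(- \frac{9}{7}\right) = - \frac{3}{5} - \frac{27}{35} = - \frac{48}{35}$)
$x{\left(Y,X \right)} = - \frac{\left(-993 + Y\right) \left(639 + X\right)}{3}$ ($x{\left(Y,X \right)} = - \frac{\left(Y - 993\right) \left(X + 639\right)}{3} = - \frac{\left(-993 + Y\right) \left(639 + X\right)}{3}$)
$\sqrt{D{\left(k{\left(8 \right)},-1974 \right)} + x{\left(1162,\left(-1\right) \left(-891\right) \right)}} = \sqrt{- \frac{48}{35} + \left(211509 - 247506 + 331 \left(\left(-1\right) \left(-891\right)\right) - \frac{1}{3} \left(\left(-1\right) \left(-891\right)\right) 1162\right)} = \sqrt{- \frac{48}{35} + \left(211509 - 247506 + 331 \cdot 891 - 297 \cdot 1162\right)} = \sqrt{- \frac{48}{35} + \left(211509 - 247506 + 294921 - 345114\right)} = \sqrt{- \frac{48}{35} - 86190} = \sqrt{- \frac{3016698}{35}} = \frac{i \sqrt{105584430}}{35}$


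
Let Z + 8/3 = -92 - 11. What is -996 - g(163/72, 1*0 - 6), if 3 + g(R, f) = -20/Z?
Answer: -314841/317 ≈ -993.19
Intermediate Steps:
Z = -317/3 (Z = -8/3 + (-92 - 11) = -8/3 - 103 = -317/3 ≈ -105.67)
g(R, f) = -891/317 (g(R, f) = -3 - 20/(-317/3) = -3 - 20*(-3/317) = -3 + 60/317 = -891/317)
-996 - g(163/72, 1*0 - 6) = -996 - 1*(-891/317) = -996 + 891/317 = -314841/317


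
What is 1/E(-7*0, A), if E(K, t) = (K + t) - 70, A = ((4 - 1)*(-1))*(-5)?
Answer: -1/55 ≈ -0.018182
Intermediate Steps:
A = 15 (A = (3*(-1))*(-5) = -3*(-5) = 15)
E(K, t) = -70 + K + t
1/E(-7*0, A) = 1/(-70 - 7*0 + 15) = 1/(-70 + 0 + 15) = 1/(-55) = -1/55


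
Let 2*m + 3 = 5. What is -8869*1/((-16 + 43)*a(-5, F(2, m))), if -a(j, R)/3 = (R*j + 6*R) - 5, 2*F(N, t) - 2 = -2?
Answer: -8869/405 ≈ -21.899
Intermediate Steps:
m = 1 (m = -3/2 + (½)*5 = -3/2 + 5/2 = 1)
F(N, t) = 0 (F(N, t) = 1 + (½)*(-2) = 1 - 1 = 0)
a(j, R) = 15 - 18*R - 3*R*j (a(j, R) = -3*((R*j + 6*R) - 5) = -3*((6*R + R*j) - 5) = -3*(-5 + 6*R + R*j) = 15 - 18*R - 3*R*j)
-8869*1/((-16 + 43)*a(-5, F(2, m))) = -8869*1/((-16 + 43)*(15 - 18*0 - 3*0*(-5))) = -8869*1/(27*(15 + 0 + 0)) = -8869/(27*15) = -8869/405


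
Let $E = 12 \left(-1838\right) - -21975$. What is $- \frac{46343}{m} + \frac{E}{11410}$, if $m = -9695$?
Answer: $\frac{15085381}{3160570} \approx 4.773$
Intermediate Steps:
$E = -81$ ($E = -22056 + 21975 = -81$)
$- \frac{46343}{m} + \frac{E}{11410} = - \frac{46343}{-9695} - \frac{81}{11410} = \left(-46343\right) \left(- \frac{1}{9695}\right) - \frac{81}{11410} = \frac{46343}{9695} - \frac{81}{11410} = \frac{15085381}{3160570}$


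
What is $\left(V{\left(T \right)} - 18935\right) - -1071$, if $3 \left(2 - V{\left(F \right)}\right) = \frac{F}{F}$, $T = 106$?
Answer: $- \frac{53587}{3} \approx -17862.0$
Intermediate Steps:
$V{\left(F \right)} = \frac{5}{3}$ ($V{\left(F \right)} = 2 - \frac{F \frac{1}{F}}{3} = 2 - \frac{1}{3} = \frac{5}{3}$)
$\left(V{\left(T \right)} - 18935\right) - -1071 = \left(\frac{5}{3} - 18935\right) - -1071 = - \frac{56800}{3} + 1071 = - \frac{53587}{3}$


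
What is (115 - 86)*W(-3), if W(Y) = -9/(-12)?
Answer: 87/4 ≈ 21.750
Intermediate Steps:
W(Y) = 3/4 (W(Y) = -9*(-1/12) = 3/4)
(115 - 86)*W(-3) = (115 - 86)*(3/4) = 29*(3/4) = 87/4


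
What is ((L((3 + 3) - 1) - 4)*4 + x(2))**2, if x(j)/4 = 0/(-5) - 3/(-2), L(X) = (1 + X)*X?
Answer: 12100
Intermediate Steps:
L(X) = X*(1 + X)
x(j) = 6 (x(j) = 4*(0/(-5) - 3/(-2)) = 4*(0*(-1/5) - 3*(-1/2)) = 4*(0 + 3/2) = 4*(3/2) = 6)
((L((3 + 3) - 1) - 4)*4 + x(2))**2 = ((((3 + 3) - 1)*(1 + ((3 + 3) - 1)) - 4)*4 + 6)**2 = (((6 - 1)*(1 + (6 - 1)) - 4)*4 + 6)**2 = ((5*(1 + 5) - 4)*4 + 6)**2 = ((5*6 - 4)*4 + 6)**2 = ((30 - 4)*4 + 6)**2 = (26*4 + 6)**2 = (104 + 6)**2 = 110**2 = 12100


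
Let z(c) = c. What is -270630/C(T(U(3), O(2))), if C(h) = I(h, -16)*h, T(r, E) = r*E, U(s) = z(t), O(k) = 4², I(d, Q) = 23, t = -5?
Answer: 27063/184 ≈ 147.08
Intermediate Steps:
O(k) = 16
U(s) = -5
T(r, E) = E*r
C(h) = 23*h
-270630/C(T(U(3), O(2))) = -270630/(23*(16*(-5))) = -270630/(23*(-80)) = -270630/(-1840) = -270630*(-1/1840) = 27063/184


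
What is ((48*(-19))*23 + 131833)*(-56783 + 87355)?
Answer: 3389120204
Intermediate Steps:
((48*(-19))*23 + 131833)*(-56783 + 87355) = (-912*23 + 131833)*30572 = (-20976 + 131833)*30572 = 110857*30572 = 3389120204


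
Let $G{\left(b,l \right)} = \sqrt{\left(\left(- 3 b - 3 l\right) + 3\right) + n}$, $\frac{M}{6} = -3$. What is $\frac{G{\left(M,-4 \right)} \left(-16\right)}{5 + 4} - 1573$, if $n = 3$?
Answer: $-1573 - \frac{32 \sqrt{2}}{3} \approx -1588.1$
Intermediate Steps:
$M = -18$ ($M = 6 \left(-3\right) = -18$)
$G{\left(b,l \right)} = \sqrt{6 - 3 b - 3 l}$ ($G{\left(b,l \right)} = \sqrt{\left(\left(- 3 b - 3 l\right) + 3\right) + 3} = \sqrt{\left(3 - 3 b - 3 l\right) + 3} = \sqrt{6 - 3 b - 3 l}$)
$\frac{G{\left(M,-4 \right)} \left(-16\right)}{5 + 4} - 1573 = \frac{\sqrt{6 - -54 - -12} \left(-16\right)}{5 + 4} - 1573 = \frac{\sqrt{6 + 54 + 12} \left(-16\right)}{9} - 1573 = \sqrt{72} \left(-16\right) \frac{1}{9} - 1573 = 6 \sqrt{2} \left(-16\right) \frac{1}{9} - 1573 = - 96 \sqrt{2} \cdot \frac{1}{9} - 1573 = - \frac{32 \sqrt{2}}{3} - 1573 = -1573 - \frac{32 \sqrt{2}}{3}$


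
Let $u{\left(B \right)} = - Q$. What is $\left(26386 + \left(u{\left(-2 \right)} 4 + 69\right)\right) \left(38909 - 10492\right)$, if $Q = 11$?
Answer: $750521387$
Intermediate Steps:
$u{\left(B \right)} = -11$ ($u{\left(B \right)} = \left(-1\right) 11 = -11$)
$\left(26386 + \left(u{\left(-2 \right)} 4 + 69\right)\right) \left(38909 - 10492\right) = \left(26386 + \left(\left(-11\right) 4 + 69\right)\right) \left(38909 - 10492\right) = \left(26386 + \left(-44 + 69\right)\right) 28417 = \left(26386 + 25\right) 28417 = 26411 \cdot 28417 = 750521387$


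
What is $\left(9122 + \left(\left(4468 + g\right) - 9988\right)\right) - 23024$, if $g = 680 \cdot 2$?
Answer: $-18062$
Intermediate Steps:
$g = 1360$
$\left(9122 + \left(\left(4468 + g\right) - 9988\right)\right) - 23024 = \left(9122 + \left(\left(4468 + 1360\right) - 9988\right)\right) - 23024 = \left(9122 + \left(5828 - 9988\right)\right) - 23024 = \left(9122 - 4160\right) - 23024 = 4962 - 23024 = -18062$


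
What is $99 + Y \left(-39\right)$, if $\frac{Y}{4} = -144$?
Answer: $22563$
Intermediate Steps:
$Y = -576$ ($Y = 4 \left(-144\right) = -576$)
$99 + Y \left(-39\right) = 99 - -22464 = 99 + 22464 = 22563$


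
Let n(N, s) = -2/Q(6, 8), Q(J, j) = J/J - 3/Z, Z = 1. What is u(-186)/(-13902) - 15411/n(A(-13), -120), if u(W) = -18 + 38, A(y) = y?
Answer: -107121871/6951 ≈ -15411.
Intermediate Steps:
u(W) = 20
Q(J, j) = -2 (Q(J, j) = J/J - 3/1 = 1 - 3*1 = 1 - 3 = -2)
n(N, s) = 1 (n(N, s) = -2/(-2) = -2*(-1/2) = 1)
u(-186)/(-13902) - 15411/n(A(-13), -120) = 20/(-13902) - 15411/1 = 20*(-1/13902) - 15411*1 = -10/6951 - 15411 = -107121871/6951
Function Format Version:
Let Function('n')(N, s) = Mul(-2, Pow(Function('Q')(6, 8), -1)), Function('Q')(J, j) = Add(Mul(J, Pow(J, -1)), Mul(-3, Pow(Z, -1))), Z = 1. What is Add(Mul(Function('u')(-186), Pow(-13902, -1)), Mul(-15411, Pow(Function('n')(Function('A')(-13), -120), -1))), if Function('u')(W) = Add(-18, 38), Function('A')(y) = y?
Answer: Rational(-107121871, 6951) ≈ -15411.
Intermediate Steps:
Function('u')(W) = 20
Function('Q')(J, j) = -2 (Function('Q')(J, j) = Add(Mul(J, Pow(J, -1)), Mul(-3, Pow(1, -1))) = Add(1, Mul(-3, 1)) = Add(1, -3) = -2)
Function('n')(N, s) = 1 (Function('n')(N, s) = Mul(-2, Pow(-2, -1)) = Mul(-2, Rational(-1, 2)) = 1)
Add(Mul(Function('u')(-186), Pow(-13902, -1)), Mul(-15411, Pow(Function('n')(Function('A')(-13), -120), -1))) = Add(Mul(20, Pow(-13902, -1)), Mul(-15411, Pow(1, -1))) = Add(Mul(20, Rational(-1, 13902)), Mul(-15411, 1)) = Add(Rational(-10, 6951), -15411) = Rational(-107121871, 6951)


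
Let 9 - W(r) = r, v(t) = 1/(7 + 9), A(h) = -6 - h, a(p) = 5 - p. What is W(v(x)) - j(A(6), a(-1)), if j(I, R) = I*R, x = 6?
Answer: 1295/16 ≈ 80.938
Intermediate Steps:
v(t) = 1/16
W(r) = 9 - r
W(v(x)) - j(A(6), a(-1)) = (9 - 1*1/16) - (-6 - 1*6)*(5 - 1*(-1)) = (9 - 1/16) - (-6 - 6)*(5 + 1) = 143/16 - (-12)*6 = 143/16 - 1*(-72) = 143/16 + 72 = 1295/16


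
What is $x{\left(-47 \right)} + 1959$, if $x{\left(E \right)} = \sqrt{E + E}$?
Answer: $1959 + i \sqrt{94} \approx 1959.0 + 9.6954 i$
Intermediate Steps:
$x{\left(E \right)} = \sqrt{2} \sqrt{E}$ ($x{\left(E \right)} = \sqrt{2 E} = \sqrt{2} \sqrt{E}$)
$x{\left(-47 \right)} + 1959 = \sqrt{2} \sqrt{-47} + 1959 = \sqrt{2} i \sqrt{47} + 1959 = i \sqrt{94} + 1959 = 1959 + i \sqrt{94}$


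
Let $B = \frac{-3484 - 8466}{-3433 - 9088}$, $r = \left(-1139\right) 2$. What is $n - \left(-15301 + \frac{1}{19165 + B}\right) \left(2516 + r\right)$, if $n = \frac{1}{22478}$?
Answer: $\frac{19643727621796597931}{5394201095370} \approx 3.6416 \cdot 10^{6}$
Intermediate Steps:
$r = -2278$
$B = \frac{11950}{12521}$ ($B = - \frac{11950}{-12521} = \left(-11950\right) \left(- \frac{1}{12521}\right) = \frac{11950}{12521} \approx 0.9544$)
$n = \frac{1}{22478} \approx 4.4488 \cdot 10^{-5}$
$n - \left(-15301 + \frac{1}{19165 + B}\right) \left(2516 + r\right) = \frac{1}{22478} - \left(-15301 + \frac{1}{19165 + \frac{11950}{12521}}\right) \left(2516 - 2278\right) = \frac{1}{22478} - \left(-15301 + \frac{1}{\frac{239976915}{12521}}\right) 238 = \frac{1}{22478} - \left(-15301 + \frac{12521}{239976915}\right) 238 = \frac{1}{22478} - \left(- \frac{3671886763894}{239976915}\right) 238 = \frac{1}{22478} - - \frac{873909049806772}{239976915} = \frac{1}{22478} + \frac{873909049806772}{239976915} = \frac{19643727621796597931}{5394201095370}$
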